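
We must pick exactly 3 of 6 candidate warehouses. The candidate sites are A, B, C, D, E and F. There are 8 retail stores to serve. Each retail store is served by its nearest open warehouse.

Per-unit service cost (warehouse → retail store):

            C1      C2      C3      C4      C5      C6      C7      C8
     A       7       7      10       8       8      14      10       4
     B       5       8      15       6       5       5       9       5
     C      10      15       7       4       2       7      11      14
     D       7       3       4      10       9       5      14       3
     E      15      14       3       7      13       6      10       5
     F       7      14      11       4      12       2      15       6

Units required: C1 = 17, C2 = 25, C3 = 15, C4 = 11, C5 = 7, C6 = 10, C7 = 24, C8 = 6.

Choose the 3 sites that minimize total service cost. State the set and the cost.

Choose B, D and F; total service cost 553.

With exactly 3 open, each retail store uses its cheapest among the chosen.
{B, D, F}: C1→B 5·17=85, C2→D 3·25=75, C3→D 4·15=60, C4→F 4·11=44, C5→B 5·7=35, C6→F 2·10=20, C7→B 9·24=216, C8→D 3·6=18. Service cost 553.
{B, C, D}: service cost 562
{B, D, E}: service cost 590
Among all 20 size-3 choices, {B, D, F} is lowest.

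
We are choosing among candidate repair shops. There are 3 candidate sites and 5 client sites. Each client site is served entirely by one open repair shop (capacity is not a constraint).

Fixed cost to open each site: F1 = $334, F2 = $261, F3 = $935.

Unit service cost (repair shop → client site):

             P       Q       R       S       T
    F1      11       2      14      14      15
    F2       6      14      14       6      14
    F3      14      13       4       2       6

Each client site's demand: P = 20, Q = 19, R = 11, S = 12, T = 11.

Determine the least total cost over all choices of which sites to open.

For any fixed open set, each client site goes to its cheapest open site; total = fixed + service.
{F2}: P→F2 6·20=120, Q→F2 14·19=266, R→F2 14·11=154, S→F2 6·12=72, T→F2 14·11=154. Service 766; fixed 261; total 1027.
{F1}: P→F1 11·20=220, Q→F1 2·19=38, R→F1 14·11=154, S→F1 14·12=168, T→F1 15·11=165. Service 745; fixed 334; total 1079.
{F1, F2}: P→F2 6·20=120, Q→F1 2·19=38, R→F1 14·11=154, S→F2 6·12=72, T→F2 14·11=154. Service 538; fixed 595; total 1133.
{F1, F2, F3}: service 292 + fixed 1530 = 1822
No other subset beats 1027.

Minimum total cost: 1027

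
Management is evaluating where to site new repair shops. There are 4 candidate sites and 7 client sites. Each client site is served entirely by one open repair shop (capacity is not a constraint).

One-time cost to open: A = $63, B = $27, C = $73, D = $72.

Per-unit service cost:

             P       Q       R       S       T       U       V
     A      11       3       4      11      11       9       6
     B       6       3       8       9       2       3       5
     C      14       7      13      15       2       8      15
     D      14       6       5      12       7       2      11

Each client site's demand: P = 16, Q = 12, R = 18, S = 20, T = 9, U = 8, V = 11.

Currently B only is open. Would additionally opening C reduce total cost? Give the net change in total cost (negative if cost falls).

No — net change +73 (cost rises by 73).

Current service cost with {B}: 553.
Adding C: each client site re-picks its cheapest; new service cost 553, saving 0.
Extra fixed cost: 73. Net change = 73 − 0 = 73.
(Totals: 580 → 653.)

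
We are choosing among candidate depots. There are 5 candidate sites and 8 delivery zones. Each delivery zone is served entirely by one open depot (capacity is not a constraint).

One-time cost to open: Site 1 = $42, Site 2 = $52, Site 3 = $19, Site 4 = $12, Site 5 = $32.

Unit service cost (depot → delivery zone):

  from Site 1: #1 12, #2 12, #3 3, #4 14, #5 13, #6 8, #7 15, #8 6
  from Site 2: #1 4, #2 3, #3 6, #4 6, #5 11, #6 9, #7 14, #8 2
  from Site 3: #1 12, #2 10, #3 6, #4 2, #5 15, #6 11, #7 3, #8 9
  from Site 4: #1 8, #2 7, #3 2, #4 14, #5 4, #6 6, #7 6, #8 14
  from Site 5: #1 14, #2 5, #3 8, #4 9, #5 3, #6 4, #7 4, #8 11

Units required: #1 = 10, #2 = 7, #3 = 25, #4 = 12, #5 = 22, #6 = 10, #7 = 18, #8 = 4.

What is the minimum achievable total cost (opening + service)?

For any fixed open set, each delivery zone goes to its cheapest open site; total = fixed + service.
{Site 2, Site 3, Site 4, Site 5}: #1→Site 2 4·10=40, #2→Site 2 3·7=21, #3→Site 4 2·25=50, #4→Site 3 2·12=24, #5→Site 5 3·22=66, #6→Site 5 4·10=40, #7→Site 3 3·18=54, #8→Site 2 2·4=8. Service 303; fixed 115; total 418.
{Site 2, Site 3, Site 4}: #1→Site 2 4·10=40, #2→Site 2 3·7=21, #3→Site 4 2·25=50, #4→Site 3 2·12=24, #5→Site 4 4·22=88, #6→Site 4 6·10=60, #7→Site 3 3·18=54, #8→Site 2 2·4=8. Service 345; fixed 83; total 428.
{Site 3, Site 4, Site 5}: service 385 + fixed 63 = 448
{Site 1, Site 2, Site 3, Site 4, Site 5}: service 303 + fixed 157 = 460
No other subset beats 418.

Minimum total cost: 418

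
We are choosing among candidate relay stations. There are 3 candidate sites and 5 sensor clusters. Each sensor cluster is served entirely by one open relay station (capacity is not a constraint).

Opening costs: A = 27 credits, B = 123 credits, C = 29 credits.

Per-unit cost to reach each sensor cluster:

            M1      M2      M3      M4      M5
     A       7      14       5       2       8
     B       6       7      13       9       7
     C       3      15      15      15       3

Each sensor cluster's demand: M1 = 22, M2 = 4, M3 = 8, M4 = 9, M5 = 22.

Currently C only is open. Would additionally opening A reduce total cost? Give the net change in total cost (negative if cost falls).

Current service cost with {C}: 447.
Adding A: each sensor cluster re-picks its cheapest; new service cost 246, saving 201.
Extra fixed cost: 27. Net change = 27 − 201 = -174.
(Totals: 476 → 302.)

Yes — net change −174 (cost falls by 174).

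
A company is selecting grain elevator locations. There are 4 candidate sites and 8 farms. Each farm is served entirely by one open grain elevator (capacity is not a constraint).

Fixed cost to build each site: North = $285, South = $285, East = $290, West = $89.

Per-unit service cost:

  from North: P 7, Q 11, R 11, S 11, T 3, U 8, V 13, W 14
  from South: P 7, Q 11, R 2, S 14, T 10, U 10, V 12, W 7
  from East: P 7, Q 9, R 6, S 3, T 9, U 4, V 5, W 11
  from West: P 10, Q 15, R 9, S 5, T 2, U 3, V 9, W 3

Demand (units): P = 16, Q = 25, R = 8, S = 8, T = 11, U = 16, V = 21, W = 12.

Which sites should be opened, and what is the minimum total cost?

For any fixed open set, each farm goes to its cheapest open site; total = fixed + service.
{East, West}: P→East 7·16=112, Q→East 9·25=225, R→East 6·8=48, S→East 3·8=24, T→West 2·11=22, U→West 3·16=48, V→East 5·21=105, W→West 3·12=36. Service 620; fixed 379; total 999.
{West}: P→West 10·16=160, Q→West 15·25=375, R→West 9·8=72, S→West 5·8=40, T→West 2·11=22, U→West 3·16=48, V→West 9·21=189, W→West 3·12=36. Service 942; fixed 89; total 1031.
{East}: service 809 + fixed 290 = 1099
{North, South, East, West}: service 588 + fixed 949 = 1537
No other subset beats 999.

Open East and West; minimum total cost 999.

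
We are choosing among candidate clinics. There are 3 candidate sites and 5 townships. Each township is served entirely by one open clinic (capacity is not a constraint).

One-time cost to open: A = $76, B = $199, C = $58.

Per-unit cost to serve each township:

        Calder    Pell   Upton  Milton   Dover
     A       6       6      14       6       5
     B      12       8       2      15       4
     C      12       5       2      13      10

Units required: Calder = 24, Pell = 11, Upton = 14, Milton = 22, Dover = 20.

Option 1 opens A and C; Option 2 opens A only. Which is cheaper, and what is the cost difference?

Option 1 is cheaper by 121.

Option 1: {A, C}: Calder→A 6·24=144, Pell→C 5·11=55, Upton→C 2·14=28, Milton→A 6·22=132, Dover→A 5·20=100. Service 459; fixed 134; total 593.
Option 2: {A}: Calder→A 6·24=144, Pell→A 6·11=66, Upton→A 14·14=196, Milton→A 6·22=132, Dover→A 5·20=100. Service 638; fixed 76; total 714.
Difference: |593 − 714| = 121.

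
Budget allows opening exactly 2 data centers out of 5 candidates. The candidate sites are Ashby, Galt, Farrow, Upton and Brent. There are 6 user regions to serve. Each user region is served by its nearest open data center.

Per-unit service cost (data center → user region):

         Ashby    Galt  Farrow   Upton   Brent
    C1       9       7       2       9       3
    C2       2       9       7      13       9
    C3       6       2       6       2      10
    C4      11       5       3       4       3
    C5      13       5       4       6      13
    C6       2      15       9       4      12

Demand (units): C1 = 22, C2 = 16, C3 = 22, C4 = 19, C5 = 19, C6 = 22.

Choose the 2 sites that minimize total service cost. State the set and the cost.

With exactly 2 open, each user region uses its cheapest among the chosen.
{Ashby, Farrow}: C1→Farrow 2·22=44, C2→Ashby 2·16=32, C3→Ashby 6·22=132, C4→Farrow 3·19=57, C5→Farrow 4·19=76, C6→Ashby 2·22=44. Service cost 385.
{Farrow, Upton}: service cost 421
{Ashby, Galt}: service cost 464
Among all 10 size-2 choices, {Ashby, Farrow} is lowest.

Choose Ashby and Farrow; total service cost 385.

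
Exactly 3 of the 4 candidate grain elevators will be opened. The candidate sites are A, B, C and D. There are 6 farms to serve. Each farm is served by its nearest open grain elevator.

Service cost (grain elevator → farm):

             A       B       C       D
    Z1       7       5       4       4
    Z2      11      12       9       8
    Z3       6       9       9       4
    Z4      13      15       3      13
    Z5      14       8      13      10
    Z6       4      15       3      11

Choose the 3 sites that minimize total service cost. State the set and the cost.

With exactly 3 open, each farm uses its cheapest among the chosen.
{B, C, D}: Z1→C 4, Z2→D 8, Z3→D 4, Z4→C 3, Z5→B 8, Z6→C 3. Service cost 30.
{A, C, D}: service cost 32
{A, B, C}: service cost 33
Among all 4 size-3 choices, {B, C, D} is lowest.

Choose B, C and D; total service cost 30.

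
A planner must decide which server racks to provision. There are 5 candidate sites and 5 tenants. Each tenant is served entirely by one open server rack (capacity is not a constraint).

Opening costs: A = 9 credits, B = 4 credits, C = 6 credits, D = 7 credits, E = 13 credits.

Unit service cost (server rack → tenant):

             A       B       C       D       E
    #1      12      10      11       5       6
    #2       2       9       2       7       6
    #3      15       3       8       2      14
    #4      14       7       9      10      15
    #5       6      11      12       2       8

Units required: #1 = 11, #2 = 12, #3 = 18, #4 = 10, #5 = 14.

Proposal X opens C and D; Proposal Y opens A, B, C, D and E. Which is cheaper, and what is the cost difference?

Proposal X: {C, D}: #1→D 5·11=55, #2→C 2·12=24, #3→D 2·18=36, #4→C 9·10=90, #5→D 2·14=28. Service 233; fixed 13; total 246.
Proposal Y: {A, B, C, D, E}: #1→D 5·11=55, #2→A 2·12=24, #3→D 2·18=36, #4→B 7·10=70, #5→D 2·14=28. Service 213; fixed 39; total 252.
Difference: |246 − 252| = 6.

Proposal X is cheaper by 6.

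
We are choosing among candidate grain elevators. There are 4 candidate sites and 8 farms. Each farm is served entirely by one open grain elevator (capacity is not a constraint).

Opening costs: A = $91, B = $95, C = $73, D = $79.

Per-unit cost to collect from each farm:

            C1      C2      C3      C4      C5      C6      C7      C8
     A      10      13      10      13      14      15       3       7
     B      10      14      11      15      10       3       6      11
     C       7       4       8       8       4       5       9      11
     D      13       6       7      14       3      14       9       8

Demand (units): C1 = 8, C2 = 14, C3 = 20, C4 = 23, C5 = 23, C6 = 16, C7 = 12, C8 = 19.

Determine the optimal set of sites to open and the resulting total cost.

Open A and C; minimum total cost 961.

For any fixed open set, each farm goes to its cheapest open site; total = fixed + service.
{A, C}: C1→C 7·8=56, C2→C 4·14=56, C3→C 8·20=160, C4→C 8·23=184, C5→C 4·23=92, C6→C 5·16=80, C7→A 3·12=36, C8→A 7·19=133. Service 797; fixed 164; total 961.
{A, C, D}: service 754 + fixed 243 = 997
{C, D}: C1→C 7·8=56, C2→C 4·14=56, C3→D 7·20=140, C4→C 8·23=184, C5→D 3·23=69, C6→C 5·16=80, C7→C 9·12=108, C8→D 8·19=152. Service 845; fixed 152; total 997.
{A, B, C, D}: service 722 + fixed 338 = 1060
(All 15 nonempty subsets were checked; A and C is lowest.)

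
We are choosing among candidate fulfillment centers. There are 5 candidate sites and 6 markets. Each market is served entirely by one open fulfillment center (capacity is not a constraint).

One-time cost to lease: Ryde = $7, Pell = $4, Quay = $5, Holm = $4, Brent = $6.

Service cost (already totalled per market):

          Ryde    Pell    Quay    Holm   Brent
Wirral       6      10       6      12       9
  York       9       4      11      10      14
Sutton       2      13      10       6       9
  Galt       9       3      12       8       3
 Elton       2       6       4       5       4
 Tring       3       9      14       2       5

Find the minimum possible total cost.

For any fixed open set, each market goes to its cheapest open site; total = fixed + service.
{Ryde, Pell}: Wirral→Ryde 6, York→Pell 4, Sutton→Ryde 2, Galt→Pell 3, Elton→Ryde 2, Tring→Ryde 3. Service 20; fixed 11; total 31.
{Ryde, Pell, Holm}: Wirral→Ryde 6, York→Pell 4, Sutton→Ryde 2, Galt→Pell 3, Elton→Ryde 2, Tring→Holm 2. Service 19; fixed 15; total 34.
{Ryde, Pell, Quay}: service 20 + fixed 16 = 36
{Ryde, Pell, Quay, Holm, Brent}: Wirral→Ryde 6, York→Pell 4, Sutton→Ryde 2, Galt→Pell 3, Elton→Ryde 2, Tring→Holm 2. Service 19; fixed 26; total 45.
No other subset beats 31.

Minimum total cost: 31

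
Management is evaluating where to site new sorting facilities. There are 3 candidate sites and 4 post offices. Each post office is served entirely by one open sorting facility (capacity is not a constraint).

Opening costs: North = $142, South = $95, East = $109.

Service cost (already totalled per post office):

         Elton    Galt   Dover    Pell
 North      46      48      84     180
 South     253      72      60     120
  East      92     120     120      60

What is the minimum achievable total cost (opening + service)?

For any fixed open set, each post office goes to its cheapest open site; total = fixed + service.
{South, East}: Elton→East 92, Galt→South 72, Dover→South 60, Pell→East 60. Service 284; fixed 204; total 488.
{North, East}: service 238 + fixed 251 = 489
{North}: service 358 + fixed 142 = 500
{North, South, East}: service 214 + fixed 346 = 560
No other subset beats 488.

Minimum total cost: 488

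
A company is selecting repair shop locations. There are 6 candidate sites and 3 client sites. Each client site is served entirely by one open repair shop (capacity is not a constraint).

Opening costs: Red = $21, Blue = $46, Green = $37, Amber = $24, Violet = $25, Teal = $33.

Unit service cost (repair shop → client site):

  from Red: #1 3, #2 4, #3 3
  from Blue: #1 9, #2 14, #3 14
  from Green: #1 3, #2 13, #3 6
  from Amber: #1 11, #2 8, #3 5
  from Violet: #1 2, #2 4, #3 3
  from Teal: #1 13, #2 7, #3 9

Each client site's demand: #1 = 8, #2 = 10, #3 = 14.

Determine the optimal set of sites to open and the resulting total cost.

For any fixed open set, each client site goes to its cheapest open site; total = fixed + service.
{Violet}: #1→Violet 2·8=16, #2→Violet 4·10=40, #3→Violet 3·14=42. Service 98; fixed 25; total 123.
{Red}: #1→Red 3·8=24, #2→Red 4·10=40, #3→Red 3·14=42. Service 106; fixed 21; total 127.
{Red, Violet}: service 98 + fixed 46 = 144
{Red, Blue, Green, Amber, Violet, Teal}: service 98 + fixed 186 = 284
No other subset beats 123.

Open Violet only; minimum total cost 123.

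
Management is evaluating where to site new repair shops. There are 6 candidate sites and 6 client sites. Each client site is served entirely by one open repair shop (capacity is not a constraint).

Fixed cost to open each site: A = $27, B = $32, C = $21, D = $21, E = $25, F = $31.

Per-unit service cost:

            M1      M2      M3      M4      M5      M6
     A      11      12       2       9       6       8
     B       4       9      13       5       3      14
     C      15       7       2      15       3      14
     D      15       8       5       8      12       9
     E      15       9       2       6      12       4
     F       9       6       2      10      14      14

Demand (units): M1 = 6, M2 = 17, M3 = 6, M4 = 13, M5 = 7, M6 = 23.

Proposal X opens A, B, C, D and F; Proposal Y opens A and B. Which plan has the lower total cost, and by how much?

Proposal X: {A, B, C, D, F}: M1→B 4·6=24, M2→F 6·17=102, M3→A 2·6=12, M4→B 5·13=65, M5→B 3·7=21, M6→A 8·23=184. Service 408; fixed 132; total 540.
Proposal Y: {A, B}: M1→B 4·6=24, M2→B 9·17=153, M3→A 2·6=12, M4→B 5·13=65, M5→B 3·7=21, M6→A 8·23=184. Service 459; fixed 59; total 518.
Difference: |540 − 518| = 22.

Proposal Y is cheaper by 22.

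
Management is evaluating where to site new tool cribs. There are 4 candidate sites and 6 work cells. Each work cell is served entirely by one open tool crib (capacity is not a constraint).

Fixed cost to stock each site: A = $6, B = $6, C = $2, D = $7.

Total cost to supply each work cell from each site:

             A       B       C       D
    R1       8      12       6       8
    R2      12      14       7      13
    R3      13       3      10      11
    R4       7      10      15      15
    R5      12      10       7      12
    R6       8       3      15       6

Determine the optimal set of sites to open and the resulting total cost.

Open B and C; minimum total cost 44.

For any fixed open set, each work cell goes to its cheapest open site; total = fixed + service.
{B, C}: R1→C 6, R2→C 7, R3→B 3, R4→B 10, R5→C 7, R6→B 3. Service 36; fixed 8; total 44.
{A, B, C}: R1→C 6, R2→C 7, R3→B 3, R4→A 7, R5→C 7, R6→B 3. Service 33; fixed 14; total 47.
{B, C, D}: R1→C 6, R2→C 7, R3→B 3, R4→B 10, R5→C 7, R6→B 3. Service 36; fixed 15; total 51.
{A, B, C, D}: service 33 + fixed 21 = 54
No other subset beats 44.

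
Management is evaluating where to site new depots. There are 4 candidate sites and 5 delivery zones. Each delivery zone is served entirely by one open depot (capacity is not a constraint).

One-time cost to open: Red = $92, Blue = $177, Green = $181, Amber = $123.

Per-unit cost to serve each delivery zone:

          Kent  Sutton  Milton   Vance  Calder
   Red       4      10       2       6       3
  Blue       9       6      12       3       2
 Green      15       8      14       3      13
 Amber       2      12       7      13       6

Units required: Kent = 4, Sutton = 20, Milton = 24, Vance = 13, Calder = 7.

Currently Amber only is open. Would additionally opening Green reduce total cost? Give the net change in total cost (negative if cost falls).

Yes — net change −29 (cost falls by 29).

Current service cost with {Amber}: 627.
Adding Green: each delivery zone re-picks its cheapest; new service cost 417, saving 210.
Extra fixed cost: 181. Net change = 181 − 210 = -29.
(Totals: 750 → 721.)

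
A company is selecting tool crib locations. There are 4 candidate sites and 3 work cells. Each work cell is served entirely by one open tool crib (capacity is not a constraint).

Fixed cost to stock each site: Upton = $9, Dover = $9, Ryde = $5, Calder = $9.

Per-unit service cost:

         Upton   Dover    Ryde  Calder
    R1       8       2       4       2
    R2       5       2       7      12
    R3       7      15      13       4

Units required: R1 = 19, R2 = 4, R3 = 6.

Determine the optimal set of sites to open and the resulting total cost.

For any fixed open set, each work cell goes to its cheapest open site; total = fixed + service.
{Dover, Calder}: R1→Dover 2·19=38, R2→Dover 2·4=8, R3→Calder 4·6=24. Service 70; fixed 18; total 88.
{Dover, Ryde, Calder}: R1→Dover 2·19=38, R2→Dover 2·4=8, R3→Calder 4·6=24. Service 70; fixed 23; total 93.
{Upton, Dover, Calder}: service 70 + fixed 27 = 97
{Upton, Dover, Ryde, Calder}: service 70 + fixed 32 = 102
No other subset beats 88.

Open Dover and Calder; minimum total cost 88.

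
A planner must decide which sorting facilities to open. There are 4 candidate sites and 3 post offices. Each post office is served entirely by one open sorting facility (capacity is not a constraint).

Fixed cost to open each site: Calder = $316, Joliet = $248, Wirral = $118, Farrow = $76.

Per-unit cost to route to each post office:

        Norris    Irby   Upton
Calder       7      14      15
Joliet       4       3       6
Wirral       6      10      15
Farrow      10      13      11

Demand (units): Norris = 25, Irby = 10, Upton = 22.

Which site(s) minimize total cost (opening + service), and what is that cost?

For any fixed open set, each post office goes to its cheapest open site; total = fixed + service.
{Joliet}: Norris→Joliet 4·25=100, Irby→Joliet 3·10=30, Upton→Joliet 6·22=132. Service 262; fixed 248; total 510.
{Joliet, Farrow}: service 262 + fixed 324 = 586
{Joliet, Wirral}: Norris→Joliet 4·25=100, Irby→Joliet 3·10=30, Upton→Joliet 6·22=132. Service 262; fixed 366; total 628.
{Calder, Joliet, Wirral, Farrow}: Norris→Joliet 4·25=100, Irby→Joliet 3·10=30, Upton→Joliet 6·22=132. Service 262; fixed 758; total 1020.
No other subset beats 510.

Open Joliet only; minimum total cost 510.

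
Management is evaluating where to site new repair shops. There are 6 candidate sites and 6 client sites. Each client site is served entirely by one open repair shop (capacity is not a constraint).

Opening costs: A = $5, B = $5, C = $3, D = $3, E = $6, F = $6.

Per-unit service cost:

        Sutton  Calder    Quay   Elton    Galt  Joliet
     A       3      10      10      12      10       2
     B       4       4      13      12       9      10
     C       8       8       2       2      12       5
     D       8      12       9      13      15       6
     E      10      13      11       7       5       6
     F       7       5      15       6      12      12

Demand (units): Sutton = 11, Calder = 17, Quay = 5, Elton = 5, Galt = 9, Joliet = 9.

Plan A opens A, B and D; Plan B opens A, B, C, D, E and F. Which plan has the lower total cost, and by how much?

Plan A: {A, B, D}: Sutton→A 3·11=33, Calder→B 4·17=68, Quay→D 9·5=45, Elton→A 12·5=60, Galt→B 9·9=81, Joliet→A 2·9=18. Service 305; fixed 13; total 318.
Plan B: {A, B, C, D, E, F}: Sutton→A 3·11=33, Calder→B 4·17=68, Quay→C 2·5=10, Elton→C 2·5=10, Galt→E 5·9=45, Joliet→A 2·9=18. Service 184; fixed 28; total 212.
Difference: |318 − 212| = 106.

Plan B is cheaper by 106.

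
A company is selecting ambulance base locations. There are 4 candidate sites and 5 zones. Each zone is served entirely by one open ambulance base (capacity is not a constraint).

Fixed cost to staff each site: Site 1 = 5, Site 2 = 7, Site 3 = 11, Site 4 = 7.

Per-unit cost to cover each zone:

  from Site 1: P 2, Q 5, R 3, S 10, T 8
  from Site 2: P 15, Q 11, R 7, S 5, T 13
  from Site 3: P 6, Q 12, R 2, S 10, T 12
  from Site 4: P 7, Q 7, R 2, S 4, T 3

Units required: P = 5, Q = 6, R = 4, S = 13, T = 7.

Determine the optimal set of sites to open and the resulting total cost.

For any fixed open set, each zone goes to its cheapest open site; total = fixed + service.
{Site 1, Site 4}: P→Site 1 2·5=10, Q→Site 1 5·6=30, R→Site 4 2·4=8, S→Site 4 4·13=52, T→Site 4 3·7=21. Service 121; fixed 12; total 133.
{Site 1, Site 2, Site 4}: service 121 + fixed 19 = 140
{Site 1, Site 3, Site 4}: service 121 + fixed 23 = 144
{Site 1, Site 2, Site 3, Site 4}: service 121 + fixed 30 = 151
(All 15 nonempty subsets were checked; Site 1 and Site 4 is lowest.)

Open Site 1 and Site 4; minimum total cost 133.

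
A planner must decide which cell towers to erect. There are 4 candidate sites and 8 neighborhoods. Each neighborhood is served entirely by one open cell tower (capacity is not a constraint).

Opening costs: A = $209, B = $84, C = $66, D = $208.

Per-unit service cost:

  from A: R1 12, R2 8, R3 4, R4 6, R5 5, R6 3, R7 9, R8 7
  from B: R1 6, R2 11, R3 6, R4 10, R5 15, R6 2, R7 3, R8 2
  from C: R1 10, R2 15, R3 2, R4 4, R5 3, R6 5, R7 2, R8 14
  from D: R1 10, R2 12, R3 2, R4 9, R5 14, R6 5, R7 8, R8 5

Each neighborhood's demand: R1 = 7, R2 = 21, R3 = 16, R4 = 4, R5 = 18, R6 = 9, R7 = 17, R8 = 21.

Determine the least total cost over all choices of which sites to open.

For any fixed open set, each neighborhood goes to its cheapest open site; total = fixed + service.
{B, C}: R1→B 6·7=42, R2→B 11·21=231, R3→C 2·16=32, R4→C 4·4=16, R5→C 3·18=54, R6→B 2·9=18, R7→C 2·17=34, R8→B 2·21=42. Service 469; fixed 150; total 619.
{A, B, C}: R1→B 6·7=42, R2→A 8·21=168, R3→C 2·16=32, R4→C 4·4=16, R5→C 3·18=54, R6→B 2·9=18, R7→C 2·17=34, R8→B 2·21=42. Service 406; fixed 359; total 765.
{A, B}: R1→B 6·7=42, R2→A 8·21=168, R3→A 4·16=64, R4→A 6·4=24, R5→A 5·18=90, R6→B 2·9=18, R7→B 3·17=51, R8→B 2·21=42. Service 499; fixed 293; total 792.
{A, B, C, D}: R1→B 6·7=42, R2→A 8·21=168, R3→C 2·16=32, R4→C 4·4=16, R5→C 3·18=54, R6→B 2·9=18, R7→C 2·17=34, R8→B 2·21=42. Service 406; fixed 567; total 973.
(All 15 nonempty subsets were checked; B and C is lowest.)

Minimum total cost: 619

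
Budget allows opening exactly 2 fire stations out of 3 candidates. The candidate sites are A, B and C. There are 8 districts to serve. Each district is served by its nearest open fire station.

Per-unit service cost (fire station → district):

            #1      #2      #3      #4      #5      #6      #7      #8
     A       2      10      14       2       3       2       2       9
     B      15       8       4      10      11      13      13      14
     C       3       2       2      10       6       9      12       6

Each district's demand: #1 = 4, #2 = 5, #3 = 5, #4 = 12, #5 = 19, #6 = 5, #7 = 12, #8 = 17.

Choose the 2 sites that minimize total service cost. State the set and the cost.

Choose A and C; total service cost 245.

With exactly 2 open, each district uses its cheapest among the chosen.
{A, C}: #1→A 2·4=8, #2→C 2·5=10, #3→C 2·5=10, #4→A 2·12=24, #5→A 3·19=57, #6→A 2·5=10, #7→A 2·12=24, #8→C 6·17=102. Service cost 245.
{A, B}: service cost 336
{B, C}: service cost 557
Among all 3 size-2 choices, {A, C} is lowest.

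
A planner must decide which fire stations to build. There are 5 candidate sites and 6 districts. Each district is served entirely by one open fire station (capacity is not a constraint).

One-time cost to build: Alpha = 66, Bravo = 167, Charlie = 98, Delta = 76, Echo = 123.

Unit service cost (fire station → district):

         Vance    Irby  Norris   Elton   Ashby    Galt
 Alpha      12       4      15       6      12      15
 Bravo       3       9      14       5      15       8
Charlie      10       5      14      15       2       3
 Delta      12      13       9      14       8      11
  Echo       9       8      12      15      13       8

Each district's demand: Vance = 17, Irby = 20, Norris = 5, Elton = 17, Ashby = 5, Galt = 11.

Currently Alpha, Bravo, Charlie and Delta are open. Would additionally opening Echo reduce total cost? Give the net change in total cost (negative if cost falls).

No — net change +123 (cost rises by 123).

Current service cost with {Alpha, Bravo, Charlie, Delta}: 304.
Adding Echo: each district re-picks its cheapest; new service cost 304, saving 0.
Extra fixed cost: 123. Net change = 123 − 0 = 123.
(Totals: 711 → 834.)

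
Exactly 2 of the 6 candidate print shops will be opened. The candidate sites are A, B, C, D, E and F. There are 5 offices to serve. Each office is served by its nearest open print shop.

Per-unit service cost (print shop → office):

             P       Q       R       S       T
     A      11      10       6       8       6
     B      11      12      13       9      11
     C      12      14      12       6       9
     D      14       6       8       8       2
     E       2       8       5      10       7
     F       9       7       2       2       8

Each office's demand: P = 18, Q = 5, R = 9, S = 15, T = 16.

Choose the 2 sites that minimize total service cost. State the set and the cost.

Choose E and F; total service cost 231.

With exactly 2 open, each office uses its cheapest among the chosen.
{E, F}: P→E 2·18=36, Q→F 7·5=35, R→F 2·9=18, S→F 2·15=30, T→E 7·16=112. Service cost 231.
{D, E}: service cost 263
{D, F}: service cost 272
Among all 15 size-2 choices, {E, F} is lowest.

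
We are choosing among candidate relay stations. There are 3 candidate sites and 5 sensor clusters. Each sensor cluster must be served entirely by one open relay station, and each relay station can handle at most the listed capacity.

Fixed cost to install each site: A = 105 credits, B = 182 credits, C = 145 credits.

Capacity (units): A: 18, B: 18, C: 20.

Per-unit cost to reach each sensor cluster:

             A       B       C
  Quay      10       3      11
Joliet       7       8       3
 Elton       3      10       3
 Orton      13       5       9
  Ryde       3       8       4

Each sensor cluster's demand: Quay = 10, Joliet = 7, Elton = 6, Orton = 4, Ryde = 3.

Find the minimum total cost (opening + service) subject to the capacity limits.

Minimum total cost: 413

Open {A, B}: Quay→B 3·10=30, Joliet→A 7·7=49, Elton→A 3·6=18, Orton→B 5·4=20, Ryde→A 3·3=9.
Loads: A carries 16/18, B carries 14/18. Service 126; fixed 287; total 413.
Next best feasible plan costs 428.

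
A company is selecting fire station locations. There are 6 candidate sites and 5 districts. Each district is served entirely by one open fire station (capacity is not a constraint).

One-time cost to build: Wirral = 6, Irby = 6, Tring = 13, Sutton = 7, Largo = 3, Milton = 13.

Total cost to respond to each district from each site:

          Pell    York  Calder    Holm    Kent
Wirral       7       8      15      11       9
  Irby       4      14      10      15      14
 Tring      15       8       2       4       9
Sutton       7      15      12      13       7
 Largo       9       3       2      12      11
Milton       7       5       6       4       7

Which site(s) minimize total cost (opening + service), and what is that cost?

Open Largo and Milton; minimum total cost 39.

For any fixed open set, each district goes to its cheapest open site; total = fixed + service.
{Largo, Milton}: Pell→Milton 7, York→Largo 3, Calder→Largo 2, Holm→Milton 4, Kent→Milton 7. Service 23; fixed 16; total 39.
{Largo}: service 37 + fixed 3 = 40
{Wirral, Largo}: Pell→Wirral 7, York→Largo 3, Calder→Largo 2, Holm→Wirral 11, Kent→Wirral 9. Service 32; fixed 9; total 41.
{Wirral, Irby, Tring, Sutton, Largo, Milton}: Pell→Irby 4, York→Largo 3, Calder→Tring 2, Holm→Tring 4, Kent→Sutton 7. Service 20; fixed 48; total 68.
No other subset beats 39.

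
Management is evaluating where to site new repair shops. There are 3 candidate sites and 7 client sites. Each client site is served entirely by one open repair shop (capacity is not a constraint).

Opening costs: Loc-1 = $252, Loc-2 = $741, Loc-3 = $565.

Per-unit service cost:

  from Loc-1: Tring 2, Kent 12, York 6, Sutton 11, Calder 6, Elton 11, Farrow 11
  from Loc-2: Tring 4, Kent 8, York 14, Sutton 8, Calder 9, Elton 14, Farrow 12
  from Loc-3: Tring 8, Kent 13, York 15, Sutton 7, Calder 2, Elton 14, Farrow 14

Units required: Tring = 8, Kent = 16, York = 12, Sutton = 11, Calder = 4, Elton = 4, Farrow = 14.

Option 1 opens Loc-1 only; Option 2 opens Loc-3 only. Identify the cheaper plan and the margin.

Option 1: {Loc-1}: Tring→Loc-1 2·8=16, Kent→Loc-1 12·16=192, York→Loc-1 6·12=72, Sutton→Loc-1 11·11=121, Calder→Loc-1 6·4=24, Elton→Loc-1 11·4=44, Farrow→Loc-1 11·14=154. Service 623; fixed 252; total 875.
Option 2: {Loc-3}: Tring→Loc-3 8·8=64, Kent→Loc-3 13·16=208, York→Loc-3 15·12=180, Sutton→Loc-3 7·11=77, Calder→Loc-3 2·4=8, Elton→Loc-3 14·4=56, Farrow→Loc-3 14·14=196. Service 789; fixed 565; total 1354.
Difference: |875 − 1354| = 479.

Option 1 is cheaper by 479.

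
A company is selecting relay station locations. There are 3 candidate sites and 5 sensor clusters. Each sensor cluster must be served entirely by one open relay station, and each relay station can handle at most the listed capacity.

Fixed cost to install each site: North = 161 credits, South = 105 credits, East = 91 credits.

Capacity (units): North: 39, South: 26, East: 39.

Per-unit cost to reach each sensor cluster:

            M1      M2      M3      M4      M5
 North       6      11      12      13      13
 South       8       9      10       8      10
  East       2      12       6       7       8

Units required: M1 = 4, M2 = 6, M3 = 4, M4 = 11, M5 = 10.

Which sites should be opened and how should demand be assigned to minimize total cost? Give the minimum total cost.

Open {East}: M1→East 2·4=8, M2→East 12·6=72, M3→East 6·4=24, M4→East 7·11=77, M5→East 8·10=80.
Loads: East carries 35/39. Service 261; fixed 91; total 352.
Next best feasible plan costs 439.

Minimum total cost: 352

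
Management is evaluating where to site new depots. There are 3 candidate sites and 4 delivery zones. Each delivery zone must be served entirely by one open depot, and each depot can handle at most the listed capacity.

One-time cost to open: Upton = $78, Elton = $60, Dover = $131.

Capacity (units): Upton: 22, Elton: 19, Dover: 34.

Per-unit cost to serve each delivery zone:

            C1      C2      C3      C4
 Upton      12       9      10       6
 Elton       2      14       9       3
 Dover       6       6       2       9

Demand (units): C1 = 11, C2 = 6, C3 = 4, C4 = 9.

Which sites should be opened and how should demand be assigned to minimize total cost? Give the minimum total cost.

Open {Upton, Elton}: C1→Elton 2·11=22, C2→Upton 9·6=54, C3→Elton 9·4=36, C4→Upton 6·9=54.
Loads: Upton carries 15/22, Elton carries 15/19. Service 166; fixed 138; total 304.
Next best feasible plan costs 308.

Minimum total cost: 304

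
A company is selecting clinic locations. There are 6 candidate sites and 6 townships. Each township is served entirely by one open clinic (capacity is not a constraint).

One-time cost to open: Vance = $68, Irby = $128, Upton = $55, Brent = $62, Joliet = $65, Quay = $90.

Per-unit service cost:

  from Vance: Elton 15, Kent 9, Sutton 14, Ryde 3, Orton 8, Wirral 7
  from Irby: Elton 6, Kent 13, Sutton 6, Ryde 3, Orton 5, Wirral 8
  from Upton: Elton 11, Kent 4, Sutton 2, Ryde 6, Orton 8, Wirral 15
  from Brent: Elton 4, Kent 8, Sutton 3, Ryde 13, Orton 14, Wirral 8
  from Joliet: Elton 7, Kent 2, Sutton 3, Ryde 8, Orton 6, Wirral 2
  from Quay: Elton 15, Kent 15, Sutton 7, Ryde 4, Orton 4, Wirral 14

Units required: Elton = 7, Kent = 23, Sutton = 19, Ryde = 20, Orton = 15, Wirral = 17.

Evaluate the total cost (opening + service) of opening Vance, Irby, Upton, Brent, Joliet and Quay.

Total cost: 734

Each township is assigned to its cheapest site among the open ones.
{Vance, Irby, Upton, Brent, Joliet, Quay}: Elton→Brent 4·7=28, Kent→Joliet 2·23=46, Sutton→Upton 2·19=38, Ryde→Vance 3·20=60, Orton→Quay 4·15=60, Wirral→Joliet 2·17=34. Service 266; fixed 468; total 734.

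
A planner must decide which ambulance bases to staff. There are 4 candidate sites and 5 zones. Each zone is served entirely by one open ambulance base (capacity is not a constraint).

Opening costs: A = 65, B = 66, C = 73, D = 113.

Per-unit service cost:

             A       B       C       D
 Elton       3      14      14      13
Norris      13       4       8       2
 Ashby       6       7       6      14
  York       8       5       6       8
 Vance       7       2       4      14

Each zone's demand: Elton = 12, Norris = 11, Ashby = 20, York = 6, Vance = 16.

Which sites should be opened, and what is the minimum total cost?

For any fixed open set, each zone goes to its cheapest open site; total = fixed + service.
{A, B}: Elton→A 3·12=36, Norris→B 4·11=44, Ashby→A 6·20=120, York→B 5·6=30, Vance→B 2·16=32. Service 262; fixed 131; total 393.
{A, B, C}: Elton→A 3·12=36, Norris→B 4·11=44, Ashby→A 6·20=120, York→B 5·6=30, Vance→B 2·16=32. Service 262; fixed 204; total 466.
{B}: service 414 + fixed 66 = 480
{A, B, C, D}: Elton→A 3·12=36, Norris→D 2·11=22, Ashby→A 6·20=120, York→B 5·6=30, Vance→B 2·16=32. Service 240; fixed 317; total 557.
(All 15 nonempty subsets were checked; A and B is lowest.)

Open A and B; minimum total cost 393.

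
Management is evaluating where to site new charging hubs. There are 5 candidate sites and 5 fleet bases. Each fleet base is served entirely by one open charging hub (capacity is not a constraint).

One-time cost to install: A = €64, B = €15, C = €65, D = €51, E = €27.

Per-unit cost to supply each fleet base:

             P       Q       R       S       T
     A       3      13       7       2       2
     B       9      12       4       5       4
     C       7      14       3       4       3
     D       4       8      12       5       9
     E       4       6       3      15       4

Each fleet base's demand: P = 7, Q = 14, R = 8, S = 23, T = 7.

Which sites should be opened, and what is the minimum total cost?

Open A and E; minimum total cost 280.

For any fixed open set, each fleet base goes to its cheapest open site; total = fixed + service.
{A, E}: P→A 3·7=21, Q→E 6·14=84, R→E 3·8=24, S→A 2·23=46, T→A 2·7=14. Service 189; fixed 91; total 280.
{A, B, E}: P→A 3·7=21, Q→E 6·14=84, R→E 3·8=24, S→A 2·23=46, T→A 2·7=14. Service 189; fixed 106; total 295.
{B, E}: service 279 + fixed 42 = 321
{A, B, C, D, E}: P→A 3·7=21, Q→E 6·14=84, R→C 3·8=24, S→A 2·23=46, T→A 2·7=14. Service 189; fixed 222; total 411.
No other subset beats 280.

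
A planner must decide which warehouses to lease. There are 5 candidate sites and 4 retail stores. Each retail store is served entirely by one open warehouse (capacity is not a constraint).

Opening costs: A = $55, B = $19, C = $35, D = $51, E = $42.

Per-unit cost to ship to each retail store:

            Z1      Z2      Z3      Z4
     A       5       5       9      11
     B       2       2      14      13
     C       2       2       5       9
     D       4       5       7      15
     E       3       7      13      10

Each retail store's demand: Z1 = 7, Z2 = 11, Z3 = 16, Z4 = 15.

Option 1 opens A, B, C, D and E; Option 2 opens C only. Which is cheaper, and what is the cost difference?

Option 2 is cheaper by 167.

Option 1: {A, B, C, D, E}: Z1→B 2·7=14, Z2→B 2·11=22, Z3→C 5·16=80, Z4→C 9·15=135. Service 251; fixed 202; total 453.
Option 2: {C}: Z1→C 2·7=14, Z2→C 2·11=22, Z3→C 5·16=80, Z4→C 9·15=135. Service 251; fixed 35; total 286.
Difference: |453 − 286| = 167.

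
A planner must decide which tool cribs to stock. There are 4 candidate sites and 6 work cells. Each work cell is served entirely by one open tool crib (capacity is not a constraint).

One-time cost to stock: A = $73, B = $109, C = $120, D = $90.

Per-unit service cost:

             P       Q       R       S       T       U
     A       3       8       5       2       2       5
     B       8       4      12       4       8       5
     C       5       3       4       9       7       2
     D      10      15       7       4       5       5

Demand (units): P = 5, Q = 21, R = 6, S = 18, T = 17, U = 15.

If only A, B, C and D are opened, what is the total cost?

Each work cell is assigned to its cheapest site among the open ones.
{A, B, C, D}: P→A 3·5=15, Q→C 3·21=63, R→C 4·6=24, S→A 2·18=36, T→A 2·17=34, U→C 2·15=30. Service 202; fixed 392; total 594.

Total cost: 594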